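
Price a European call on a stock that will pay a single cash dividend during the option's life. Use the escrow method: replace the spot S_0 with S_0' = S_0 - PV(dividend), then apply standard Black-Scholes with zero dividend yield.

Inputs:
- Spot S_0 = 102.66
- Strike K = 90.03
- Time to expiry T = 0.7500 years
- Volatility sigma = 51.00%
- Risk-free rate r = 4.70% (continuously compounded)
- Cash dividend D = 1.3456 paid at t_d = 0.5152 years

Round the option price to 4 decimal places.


Answer: Price = 24.6367

Derivation:
PV(D) = D * exp(-r * t_d) = 1.3456 * 0.97607642 = 1.31340843
S_0' = S_0 - PV(D) = 102.6600 - 1.31340843 = 101.34659157
d1 = (ln(S_0'/K) + (r + sigma^2/2)*T) / (sigma*sqrt(T)) = 0.56872577
d2 = d1 - sigma*sqrt(T) = 0.12705282
exp(-rT) = 0.96536405
N(d1) = 0.71522887; N(d2) = 0.55055070
C = S_0' * N(d1) - K * exp(-rT) * N(d2) = 101.34659157 * 0.71522887 - 90.0300 * 0.96536405 * 0.55055070 = 24.6367


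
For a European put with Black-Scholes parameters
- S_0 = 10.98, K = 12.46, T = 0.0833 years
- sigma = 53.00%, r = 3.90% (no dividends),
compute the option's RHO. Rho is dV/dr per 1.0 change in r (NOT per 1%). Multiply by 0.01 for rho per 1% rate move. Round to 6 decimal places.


Answer: Rho = -0.839103

Derivation:
d1 = -0.7289136406; d2 = -0.8818808593
phi(d1) = 0.3058697012; exp(-qT) = 1.0000000000; exp(-rT) = 0.9967565713
N(-d2) = 0.8110793806
Rho = -K*T*exp(-rT)*N(-d2) = -12.4600 * 0.0833 * 0.9967565713 * 0.8110793806 = -0.839103


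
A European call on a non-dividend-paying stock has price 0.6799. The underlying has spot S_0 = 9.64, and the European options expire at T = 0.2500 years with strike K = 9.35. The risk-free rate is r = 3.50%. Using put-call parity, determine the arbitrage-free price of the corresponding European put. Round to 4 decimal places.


Put-call parity: C - P = S_0 * exp(-qT) - K * exp(-rT).
S_0 * exp(-qT) = 9.6400 * 1.00000000 = 9.64000000
K * exp(-rT) = 9.3500 * 0.99128817 = 9.26854439
P = C - S*exp(-qT) + K*exp(-rT)
P = 0.6799 - 9.64000000 + 9.26854439 = 0.3084

Answer: Put price = 0.3084


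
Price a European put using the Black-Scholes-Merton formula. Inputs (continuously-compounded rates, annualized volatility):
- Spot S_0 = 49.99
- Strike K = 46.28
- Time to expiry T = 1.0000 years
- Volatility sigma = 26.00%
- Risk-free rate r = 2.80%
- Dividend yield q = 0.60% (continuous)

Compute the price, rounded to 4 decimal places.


Answer: Price = 2.9021

Derivation:
d1 = (ln(S/K) + (r - q + 0.5*sigma^2) * T) / (sigma * sqrt(T)) = 0.51120417
d2 = d1 - sigma * sqrt(T) = 0.25120417
exp(-rT) = 0.97238837; exp(-qT) = 0.99401796
P = K * exp(-rT) * N(-d2) - S_0 * exp(-qT) * N(-d1)
N(-d1) = 0.30460405; N(-d2) = 0.40082813
P = 46.2800 * 0.97238837 * 0.40082813 - 49.9900 * 0.99401796 * 0.30460405 = 2.9021


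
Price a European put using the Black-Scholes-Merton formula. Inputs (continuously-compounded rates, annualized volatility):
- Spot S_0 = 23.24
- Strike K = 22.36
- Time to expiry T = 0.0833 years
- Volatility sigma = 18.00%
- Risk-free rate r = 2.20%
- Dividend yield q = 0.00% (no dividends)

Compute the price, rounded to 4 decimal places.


Answer: Price = 0.1477

Derivation:
d1 = (ln(S/K) + (r - q + 0.5*sigma^2) * T) / (sigma * sqrt(T)) = 0.80428170
d2 = d1 - sigma * sqrt(T) = 0.75233057
exp(-rT) = 0.99816908; exp(-qT) = 1.00000000
P = K * exp(-rT) * N(-d2) - S_0 * exp(-qT) * N(-d1)
N(-d1) = 0.21061715; N(-d2) = 0.22592615
P = 22.3600 * 0.99816908 * 0.22592615 - 23.2400 * 1.00000000 * 0.21061715 = 0.1477


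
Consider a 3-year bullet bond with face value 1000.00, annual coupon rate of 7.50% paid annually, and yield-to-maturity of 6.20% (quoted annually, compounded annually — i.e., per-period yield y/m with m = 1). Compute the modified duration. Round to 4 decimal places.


Answer: Modified duration = 2.6358

Derivation:
Coupon per period c = face * coupon_rate / m = 75.000000
Periods per year m = 1; per-period yield y/m = 0.062000
Number of cashflows N = 3
Cashflows (t years, CF_t, discount factor 1/(1+y/m)^(m*t), PV):
  t = 1.0000: CF_t = 75.000000, DF = 0.941620, PV = 70.621469
  t = 2.0000: CF_t = 75.000000, DF = 0.886647, PV = 66.498558
  t = 3.0000: CF_t = 1075.000000, DF = 0.834885, PV = 897.500944
Price P = sum_t PV_t = 1034.620971
First compute Macaulay numerator sum_t t * PV_t:
  t * PV_t at t = 1.0000: 70.621469
  t * PV_t at t = 2.0000: 132.997117
  t * PV_t at t = 3.0000: 2692.502832
Macaulay duration D = 2896.121417 / 1034.620971 = 2.799210
Modified duration = D / (1 + y/m) = 2.799210 / (1 + 0.062000) = 2.635791


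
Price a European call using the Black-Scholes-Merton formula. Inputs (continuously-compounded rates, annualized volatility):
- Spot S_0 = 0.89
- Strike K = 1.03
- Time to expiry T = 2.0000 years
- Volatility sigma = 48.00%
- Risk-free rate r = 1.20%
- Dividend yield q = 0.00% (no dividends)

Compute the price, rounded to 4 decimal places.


Answer: Price = 0.1979

Derivation:
d1 = (ln(S/K) + (r - q + 0.5*sigma^2) * T) / (sigma * sqrt(T)) = 0.15955184
d2 = d1 - sigma * sqrt(T) = -0.51927067
exp(-rT) = 0.97628571; exp(-qT) = 1.00000000
C = S_0 * exp(-qT) * N(d1) - K * exp(-rT) * N(d2)
N(d1) = 0.56338294; N(d2) = 0.30178600
C = 0.8900 * 1.00000000 * 0.56338294 - 1.0300 * 0.97628571 * 0.30178600 = 0.1979


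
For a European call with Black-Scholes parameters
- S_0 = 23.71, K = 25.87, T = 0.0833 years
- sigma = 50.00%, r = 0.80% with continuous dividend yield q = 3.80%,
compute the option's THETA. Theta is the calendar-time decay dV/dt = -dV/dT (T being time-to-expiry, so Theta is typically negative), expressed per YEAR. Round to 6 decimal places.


Answer: Theta = -6.812296

Derivation:
d1 = -0.5493334624; d2 = -0.6936421593
phi(d1) = 0.3430695236; exp(-qT) = 0.9968396046; exp(-rT) = 0.9993338220
Theta = -S*exp(-qT)*phi(d1)*sigma/(2*sqrt(T)) - r*K*exp(-rT)*N(d2) + q*S*exp(-qT)*N(d1)
N(d1) = 0.2913883136; N(d2) = 0.2439533238; sqrt(T) = 0.2886173938
Term 1 = -23.7100 * 0.9968396046 * 0.3430695236 * 0.5000 / (2 * 0.2886173938) = -7.0235468814
Term 2 = -0.0080 * 25.8700 * 0.9993338220 * 0.2439533238 = -0.0504549455
Term 3 = 0.0380 * 23.7100 * 0.9968396046 * 0.2913883136 = 0.2617053282
Theta = -7.0235468814 + (-0.0504549455) + (0.2617053282) = -6.812296


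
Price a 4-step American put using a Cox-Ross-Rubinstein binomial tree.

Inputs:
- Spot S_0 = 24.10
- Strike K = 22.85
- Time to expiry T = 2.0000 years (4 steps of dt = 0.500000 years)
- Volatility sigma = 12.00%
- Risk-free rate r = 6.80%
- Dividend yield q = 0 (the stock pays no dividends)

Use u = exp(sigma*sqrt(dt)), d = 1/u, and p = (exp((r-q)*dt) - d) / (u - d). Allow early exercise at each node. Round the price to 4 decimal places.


dt = T/N = 0.500000
u = exp(sigma*sqrt(dt)) = 1.088557; d = 1/u = 0.918647
p = (exp((r-q)*dt) - d) / (u - d) = 0.682347
Discount per step: exp(-r*dt) = 0.966572
Stock lattice S(k, i) with i counting down-moves:
  k=0: S(0,0) = 24.1000
  k=1: S(1,0) = 26.2342; S(1,1) = 22.1394
  k=2: S(2,0) = 28.5574; S(2,1) = 24.1000; S(2,2) = 20.3383
  k=3: S(3,0) = 31.0864; S(3,1) = 26.2342; S(3,2) = 22.1394; S(3,3) = 18.6837
  k=4: S(4,0) = 33.8393; S(4,1) = 28.5574; S(4,2) = 24.1000; S(4,3) = 20.3383; S(4,4) = 17.1638
Terminal payoffs V(N, i) = max(K - S_T, 0):
  V(4,0) = 0.000000; V(4,1) = 0.000000; V(4,2) = 0.000000; V(4,3) = 2.511692; V(4,4) = 5.686233
Backward induction: V(k, i) = exp(-r*dt) * [p * V(k+1, i) + (1-p) * V(k+1, i+1)]; then take max(V_cont, immediate exercise) for American.
  V(3,0) = exp(-r*dt) * [p*0.000000 + (1-p)*0.000000] = 0.000000; exercise = 0.000000; V(3,0) = max -> 0.000000
  V(3,1) = exp(-r*dt) * [p*0.000000 + (1-p)*0.000000] = 0.000000; exercise = 0.000000; V(3,1) = max -> 0.000000
  V(3,2) = exp(-r*dt) * [p*0.000000 + (1-p)*2.511692] = 0.771176; exercise = 0.710596; V(3,2) = max -> 0.771176
  V(3,3) = exp(-r*dt) * [p*2.511692 + (1-p)*5.686233] = 3.402423; exercise = 4.166264; V(3,3) = max -> 4.166264
  V(2,0) = exp(-r*dt) * [p*0.000000 + (1-p)*0.000000] = 0.000000; exercise = 0.000000; V(2,0) = max -> 0.000000
  V(2,1) = exp(-r*dt) * [p*0.000000 + (1-p)*0.771176] = 0.236778; exercise = 0.000000; V(2,1) = max -> 0.236778
  V(2,2) = exp(-r*dt) * [p*0.771176 + (1-p)*4.166264] = 1.787806; exercise = 2.511692; V(2,2) = max -> 2.511692
  V(1,0) = exp(-r*dt) * [p*0.000000 + (1-p)*0.236778] = 0.072699; exercise = 0.000000; V(1,0) = max -> 0.072699
  V(1,1) = exp(-r*dt) * [p*0.236778 + (1-p)*2.511692] = 0.927339; exercise = 0.710596; V(1,1) = max -> 0.927339
  V(0,0) = exp(-r*dt) * [p*0.072699 + (1-p)*0.927339] = 0.332673; exercise = 0.000000; V(0,0) = max -> 0.332673

Answer: Price = V(0,0) = 0.3327


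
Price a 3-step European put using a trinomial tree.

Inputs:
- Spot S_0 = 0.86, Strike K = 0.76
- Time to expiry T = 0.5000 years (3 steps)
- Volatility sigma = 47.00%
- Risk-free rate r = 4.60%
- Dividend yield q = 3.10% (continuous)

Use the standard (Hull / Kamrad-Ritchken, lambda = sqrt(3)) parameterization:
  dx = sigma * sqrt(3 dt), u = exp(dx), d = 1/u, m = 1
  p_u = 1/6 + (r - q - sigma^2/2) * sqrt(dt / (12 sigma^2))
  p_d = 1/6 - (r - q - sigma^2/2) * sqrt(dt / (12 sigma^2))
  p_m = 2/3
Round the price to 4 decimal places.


dt = T/N = 0.166667; dx = sigma*sqrt(3*dt) = 0.332340
u = exp(dx) = 1.394227; d = 1/u = 0.717243
p_u = 0.142733, p_m = 0.666667, p_d = 0.190600
Discount per step: exp(-r*dt) = 0.992363
Stock lattice S(k, j) with j the centered position index:
  k=0: S(0,+0) = 0.8600
  k=1: S(1,-1) = 0.6168; S(1,+0) = 0.8600; S(1,+1) = 1.1990
  k=2: S(2,-2) = 0.4424; S(2,-1) = 0.6168; S(2,+0) = 0.8600; S(2,+1) = 1.1990; S(2,+2) = 1.6717
  k=3: S(3,-3) = 0.3173; S(3,-2) = 0.4424; S(3,-1) = 0.6168; S(3,+0) = 0.8600; S(3,+1) = 1.1990; S(3,+2) = 1.6717; S(3,+3) = 2.3308
Terminal payoffs V(N, j) = max(K - S_T, 0):
  V(3,-3) = 0.442680; V(3,-2) = 0.317583; V(3,-1) = 0.143171; V(3,+0) = 0.000000; V(3,+1) = 0.000000; V(3,+2) = 0.000000; V(3,+3) = 0.000000
Backward induction: V(k, j) = exp(-r*dt) * [p_u * V(k+1, j+1) + p_m * V(k+1, j) + p_d * V(k+1, j-1)]
  V(2,-2) = exp(-r*dt) * [p_u*0.143171 + p_m*0.317583 + p_d*0.442680] = 0.314115
  V(2,-1) = exp(-r*dt) * [p_u*0.000000 + p_m*0.143171 + p_d*0.317583] = 0.154787
  V(2,+0) = exp(-r*dt) * [p_u*0.000000 + p_m*0.000000 + p_d*0.143171] = 0.027080
  V(2,+1) = exp(-r*dt) * [p_u*0.000000 + p_m*0.000000 + p_d*0.000000] = 0.000000
  V(2,+2) = exp(-r*dt) * [p_u*0.000000 + p_m*0.000000 + p_d*0.000000] = 0.000000
  V(1,-1) = exp(-r*dt) * [p_u*0.027080 + p_m*0.154787 + p_d*0.314115] = 0.165652
  V(1,+0) = exp(-r*dt) * [p_u*0.000000 + p_m*0.027080 + p_d*0.154787] = 0.047193
  V(1,+1) = exp(-r*dt) * [p_u*0.000000 + p_m*0.000000 + p_d*0.027080] = 0.005122
  V(0,+0) = exp(-r*dt) * [p_u*0.005122 + p_m*0.047193 + p_d*0.165652] = 0.063279

Answer: Price = V(0,0) = 0.0633


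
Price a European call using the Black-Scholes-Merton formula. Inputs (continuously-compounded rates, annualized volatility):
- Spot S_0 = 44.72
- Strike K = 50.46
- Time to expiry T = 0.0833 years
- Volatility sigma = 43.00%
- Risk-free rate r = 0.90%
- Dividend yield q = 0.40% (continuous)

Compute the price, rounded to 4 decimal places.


d1 = (ln(S/K) + (r - q + 0.5*sigma^2) * T) / (sigma * sqrt(T)) = -0.90763542
d2 = d1 - sigma * sqrt(T) = -1.03174090
exp(-rT) = 0.99925058; exp(-qT) = 0.99966686
C = S_0 * exp(-qT) * N(d1) - K * exp(-rT) * N(d2)
N(d1) = 0.18203544; N(d2) = 0.15109676
C = 44.7200 * 0.99966686 * 0.18203544 - 50.4600 * 0.99925058 * 0.15109676 = 0.5193

Answer: Price = 0.5193


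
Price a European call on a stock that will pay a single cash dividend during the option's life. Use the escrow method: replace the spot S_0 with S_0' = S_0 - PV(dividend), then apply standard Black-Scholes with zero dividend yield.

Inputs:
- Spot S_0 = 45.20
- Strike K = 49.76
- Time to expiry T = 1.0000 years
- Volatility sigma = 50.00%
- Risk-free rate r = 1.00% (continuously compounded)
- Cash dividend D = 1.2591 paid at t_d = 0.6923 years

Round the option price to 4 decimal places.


PV(D) = D * exp(-r * t_d) = 1.2591 * 0.99310091 = 1.25041335
S_0' = S_0 - PV(D) = 45.2000 - 1.25041335 = 43.94958665
d1 = (ln(S_0'/K) + (r + sigma^2/2)*T) / (sigma*sqrt(T)) = 0.02166354
d2 = d1 - sigma*sqrt(T) = -0.47833646
exp(-rT) = 0.99004983
N(d1) = 0.50864183; N(d2) = 0.31620538
C = S_0' * N(d1) - K * exp(-rT) * N(d2) = 43.94958665 * 0.50864183 - 49.7600 * 0.99004983 * 0.31620538 = 6.7768

Answer: Price = 6.7768


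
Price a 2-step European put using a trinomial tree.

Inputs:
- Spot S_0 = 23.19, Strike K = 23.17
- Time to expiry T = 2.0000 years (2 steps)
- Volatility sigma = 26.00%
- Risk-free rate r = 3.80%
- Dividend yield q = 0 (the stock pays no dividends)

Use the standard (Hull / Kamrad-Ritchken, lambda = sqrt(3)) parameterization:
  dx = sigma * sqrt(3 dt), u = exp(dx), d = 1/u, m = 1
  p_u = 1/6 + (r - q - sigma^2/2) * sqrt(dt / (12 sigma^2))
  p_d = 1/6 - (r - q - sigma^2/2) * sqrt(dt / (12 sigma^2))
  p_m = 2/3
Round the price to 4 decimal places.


dt = T/N = 1.000000; dx = sigma*sqrt(3*dt) = 0.450333
u = exp(dx) = 1.568835; d = 1/u = 0.637416
p_u = 0.171330, p_m = 0.666667, p_d = 0.162003
Discount per step: exp(-r*dt) = 0.962713
Stock lattice S(k, j) with j the centered position index:
  k=0: S(0,+0) = 23.1900
  k=1: S(1,-1) = 14.7817; S(1,+0) = 23.1900; S(1,+1) = 36.3813
  k=2: S(2,-2) = 9.4221; S(2,-1) = 14.7817; S(2,+0) = 23.1900; S(2,+1) = 36.3813; S(2,+2) = 57.0762
Terminal payoffs V(N, j) = max(K - S_T, 0):
  V(2,-2) = 13.747931; V(2,-1) = 8.388329; V(2,+0) = 0.000000; V(2,+1) = 0.000000; V(2,+2) = 0.000000
Backward induction: V(k, j) = exp(-r*dt) * [p_u * V(k+1, j+1) + p_m * V(k+1, j) + p_d * V(k+1, j-1)]
  V(1,-1) = exp(-r*dt) * [p_u*0.000000 + p_m*8.388329 + p_d*13.747931] = 7.527868
  V(1,+0) = exp(-r*dt) * [p_u*0.000000 + p_m*0.000000 + p_d*8.388329] = 1.308268
  V(1,+1) = exp(-r*dt) * [p_u*0.000000 + p_m*0.000000 + p_d*0.000000] = 0.000000
  V(0,+0) = exp(-r*dt) * [p_u*0.000000 + p_m*1.308268 + p_d*7.527868] = 2.013725

Answer: Price = V(0,0) = 2.0137


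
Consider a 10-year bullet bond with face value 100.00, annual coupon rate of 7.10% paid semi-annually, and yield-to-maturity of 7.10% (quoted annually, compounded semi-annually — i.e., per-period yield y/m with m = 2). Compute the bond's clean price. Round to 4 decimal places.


Answer: Price = 100.0000

Derivation:
Coupon per period c = face * coupon_rate / m = 3.550000
Periods per year m = 2; per-period yield y/m = 0.035500
Number of cashflows N = 20
Cashflows (t years, CF_t, discount factor 1/(1+y/m)^(m*t), PV):
  t = 0.5000: CF_t = 3.550000, DF = 0.965717, PV = 3.428296
  t = 1.0000: CF_t = 3.550000, DF = 0.932609, PV = 3.310763
  t = 1.5000: CF_t = 3.550000, DF = 0.900637, PV = 3.197261
  t = 2.0000: CF_t = 3.550000, DF = 0.869760, PV = 3.087649
  t = 2.5000: CF_t = 3.550000, DF = 0.839942, PV = 2.981795
  t = 3.0000: CF_t = 3.550000, DF = 0.811147, PV = 2.879571
  t = 3.5000: CF_t = 3.550000, DF = 0.783338, PV = 2.780850
  t = 4.0000: CF_t = 3.550000, DF = 0.756483, PV = 2.685515
  t = 4.5000: CF_t = 3.550000, DF = 0.730549, PV = 2.593447
  t = 5.0000: CF_t = 3.550000, DF = 0.705503, PV = 2.504536
  t = 5.5000: CF_t = 3.550000, DF = 0.681316, PV = 2.418673
  t = 6.0000: CF_t = 3.550000, DF = 0.657959, PV = 2.335754
  t = 6.5000: CF_t = 3.550000, DF = 0.635402, PV = 2.255678
  t = 7.0000: CF_t = 3.550000, DF = 0.613619, PV = 2.178346
  t = 7.5000: CF_t = 3.550000, DF = 0.592582, PV = 2.103666
  t = 8.0000: CF_t = 3.550000, DF = 0.572267, PV = 2.031546
  t = 8.5000: CF_t = 3.550000, DF = 0.552648, PV = 1.961899
  t = 9.0000: CF_t = 3.550000, DF = 0.533701, PV = 1.894639
  t = 9.5000: CF_t = 3.550000, DF = 0.515404, PV = 1.829685
  t = 10.0000: CF_t = 103.550000, DF = 0.497735, PV = 51.540430
Price P = sum_t PV_t = 100.000000


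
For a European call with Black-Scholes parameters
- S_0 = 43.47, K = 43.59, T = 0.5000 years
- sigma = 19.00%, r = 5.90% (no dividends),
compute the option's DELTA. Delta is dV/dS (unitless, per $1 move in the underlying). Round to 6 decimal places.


Answer: Delta = 0.604970

Derivation:
d1 = 0.2662314995; d2 = 0.1318812111
phi(d1) = 0.3850515187; exp(-qT) = 1.0000000000; exp(-rT) = 0.9709308776
N(d1) = 0.6049695375
Delta = exp(-qT) * N(d1) = 1.0000000000 * 0.6049695375 = 0.604970


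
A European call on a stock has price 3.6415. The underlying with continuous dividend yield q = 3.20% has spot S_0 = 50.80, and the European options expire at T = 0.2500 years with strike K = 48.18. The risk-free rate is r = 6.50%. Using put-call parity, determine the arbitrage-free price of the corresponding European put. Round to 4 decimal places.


Put-call parity: C - P = S_0 * exp(-qT) - K * exp(-rT).
S_0 * exp(-qT) = 50.8000 * 0.99203191 = 50.39522127
K * exp(-rT) = 48.1800 * 0.98388132 = 47.40340195
P = C - S*exp(-qT) + K*exp(-rT)
P = 3.6415 - 50.39522127 + 47.40340195 = 0.6497

Answer: Put price = 0.6497


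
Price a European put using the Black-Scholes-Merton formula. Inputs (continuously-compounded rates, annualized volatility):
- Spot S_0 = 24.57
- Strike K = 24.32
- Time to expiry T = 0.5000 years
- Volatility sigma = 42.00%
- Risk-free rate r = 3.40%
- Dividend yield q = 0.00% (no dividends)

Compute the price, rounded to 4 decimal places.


Answer: Price = 2.5434

Derivation:
d1 = (ln(S/K) + (r - q + 0.5*sigma^2) * T) / (sigma * sqrt(T)) = 0.24017094
d2 = d1 - sigma * sqrt(T) = -0.05681391
exp(-rT) = 0.98314368; exp(-qT) = 1.00000000
P = K * exp(-rT) * N(-d2) - S_0 * exp(-qT) * N(-d1)
N(-d1) = 0.40509887; N(-d2) = 0.52265328
P = 24.3200 * 0.98314368 * 0.52265328 - 24.5700 * 1.00000000 * 0.40509887 = 2.5434


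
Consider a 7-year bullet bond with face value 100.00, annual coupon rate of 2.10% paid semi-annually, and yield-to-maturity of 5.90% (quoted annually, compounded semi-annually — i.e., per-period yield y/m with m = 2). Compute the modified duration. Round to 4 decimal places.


Answer: Modified duration = 6.2859

Derivation:
Coupon per period c = face * coupon_rate / m = 1.050000
Periods per year m = 2; per-period yield y/m = 0.029500
Number of cashflows N = 14
Cashflows (t years, CF_t, discount factor 1/(1+y/m)^(m*t), PV):
  t = 0.5000: CF_t = 1.050000, DF = 0.971345, PV = 1.019913
  t = 1.0000: CF_t = 1.050000, DF = 0.943512, PV = 0.990687
  t = 1.5000: CF_t = 1.050000, DF = 0.916476, PV = 0.962299
  t = 2.0000: CF_t = 1.050000, DF = 0.890214, PV = 0.934725
  t = 2.5000: CF_t = 1.050000, DF = 0.864706, PV = 0.907941
  t = 3.0000: CF_t = 1.050000, DF = 0.839928, PV = 0.881924
  t = 3.5000: CF_t = 1.050000, DF = 0.815860, PV = 0.856653
  t = 4.0000: CF_t = 1.050000, DF = 0.792482, PV = 0.832106
  t = 4.5000: CF_t = 1.050000, DF = 0.769773, PV = 0.808262
  t = 5.0000: CF_t = 1.050000, DF = 0.747716, PV = 0.785101
  t = 5.5000: CF_t = 1.050000, DF = 0.726290, PV = 0.762605
  t = 6.0000: CF_t = 1.050000, DF = 0.705479, PV = 0.740752
  t = 6.5000: CF_t = 1.050000, DF = 0.685263, PV = 0.719526
  t = 7.0000: CF_t = 101.050000, DF = 0.665627, PV = 67.261633
Price P = sum_t PV_t = 78.464127
First compute Macaulay numerator sum_t t * PV_t:
  t * PV_t at t = 0.5000: 0.509956
  t * PV_t at t = 1.0000: 0.990687
  t * PV_t at t = 1.5000: 1.443449
  t * PV_t at t = 2.0000: 1.869450
  t * PV_t at t = 2.5000: 2.269852
  t * PV_t at t = 3.0000: 2.645772
  t * PV_t at t = 3.5000: 2.998285
  t * PV_t at t = 4.0000: 3.328423
  t * PV_t at t = 4.5000: 3.637179
  t * PV_t at t = 5.0000: 3.925507
  t * PV_t at t = 5.5000: 4.194325
  t * PV_t at t = 6.0000: 4.444515
  t * PV_t at t = 6.5000: 4.676922
  t * PV_t at t = 7.0000: 470.831428
Macaulay duration D = 507.765751 / 78.464127 = 6.471311
Modified duration = D / (1 + y/m) = 6.471311 / (1 + 0.029500) = 6.285877


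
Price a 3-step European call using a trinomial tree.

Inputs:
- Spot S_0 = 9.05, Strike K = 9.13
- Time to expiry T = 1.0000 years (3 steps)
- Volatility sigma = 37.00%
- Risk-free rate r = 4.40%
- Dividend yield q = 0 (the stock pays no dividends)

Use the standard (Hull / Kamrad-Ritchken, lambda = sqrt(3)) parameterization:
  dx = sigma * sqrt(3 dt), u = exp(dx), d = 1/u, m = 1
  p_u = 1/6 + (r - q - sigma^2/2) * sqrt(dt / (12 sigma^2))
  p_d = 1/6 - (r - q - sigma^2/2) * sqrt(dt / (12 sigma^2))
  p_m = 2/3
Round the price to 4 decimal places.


Answer: Price = V(0,0) = 1.3603

Derivation:
dt = T/N = 0.333333; dx = sigma*sqrt(3*dt) = 0.370000
u = exp(dx) = 1.447735; d = 1/u = 0.690734
p_u = 0.155653, p_m = 0.666667, p_d = 0.177680
Discount per step: exp(-r*dt) = 0.985440
Stock lattice S(k, j) with j the centered position index:
  k=0: S(0,+0) = 9.0500
  k=1: S(1,-1) = 6.2511; S(1,+0) = 9.0500; S(1,+1) = 13.1020
  k=2: S(2,-2) = 4.3179; S(2,-1) = 6.2511; S(2,+0) = 9.0500; S(2,+1) = 13.1020; S(2,+2) = 18.9682
  k=3: S(3,-3) = 2.9825; S(3,-2) = 4.3179; S(3,-1) = 6.2511; S(3,+0) = 9.0500; S(3,+1) = 13.1020; S(3,+2) = 18.9682; S(3,+3) = 27.4609
Terminal payoffs V(N, j) = max(S_T - K, 0):
  V(3,-3) = 0.000000; V(3,-2) = 0.000000; V(3,-1) = 0.000000; V(3,+0) = 0.000000; V(3,+1) = 3.971998; V(3,+2) = 9.838216; V(3,+3) = 18.330943
Backward induction: V(k, j) = exp(-r*dt) * [p_u * V(k+1, j+1) + p_m * V(k+1, j) + p_d * V(k+1, j-1)]
  V(2,-2) = exp(-r*dt) * [p_u*0.000000 + p_m*0.000000 + p_d*0.000000] = 0.000000
  V(2,-1) = exp(-r*dt) * [p_u*0.000000 + p_m*0.000000 + p_d*0.000000] = 0.000000
  V(2,+0) = exp(-r*dt) * [p_u*3.971998 + p_m*0.000000 + p_d*0.000000] = 0.609253
  V(2,+1) = exp(-r*dt) * [p_u*9.838216 + p_m*3.971998 + p_d*0.000000] = 4.118498
  V(2,+2) = exp(-r*dt) * [p_u*18.330943 + p_m*9.838216 + p_d*3.971998] = 9.970514
  V(1,-1) = exp(-r*dt) * [p_u*0.609253 + p_m*0.000000 + p_d*0.000000] = 0.093451
  V(1,+0) = exp(-r*dt) * [p_u*4.118498 + p_m*0.609253 + p_d*0.000000] = 1.031978
  V(1,+1) = exp(-r*dt) * [p_u*9.970514 + p_m*4.118498 + p_d*0.609253] = 4.341712
  V(0,+0) = exp(-r*dt) * [p_u*4.341712 + p_m*1.031978 + p_d*0.093451] = 1.360293


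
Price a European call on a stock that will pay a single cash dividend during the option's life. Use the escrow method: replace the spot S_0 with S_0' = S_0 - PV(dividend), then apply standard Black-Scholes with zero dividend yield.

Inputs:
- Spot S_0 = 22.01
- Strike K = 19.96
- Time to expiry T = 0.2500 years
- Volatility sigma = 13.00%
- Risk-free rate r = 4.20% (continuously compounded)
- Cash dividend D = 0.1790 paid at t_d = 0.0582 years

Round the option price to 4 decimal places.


Answer: Price = 2.1160

Derivation:
PV(D) = D * exp(-r * t_d) = 0.1790 * 0.99755859 = 0.17856299
S_0' = S_0 - PV(D) = 22.0100 - 0.17856299 = 21.83143701
d1 = (ln(S_0'/K) + (r + sigma^2/2)*T) / (sigma*sqrt(T)) = 1.57281885
d2 = d1 - sigma*sqrt(T) = 1.50781885
exp(-rT) = 0.98955493
N(d1) = 0.94211961; N(d2) = 0.93419955
C = S_0' * N(d1) - K * exp(-rT) * N(d2) = 21.83143701 * 0.94211961 - 19.9600 * 0.98955493 * 0.93419955 = 2.1160


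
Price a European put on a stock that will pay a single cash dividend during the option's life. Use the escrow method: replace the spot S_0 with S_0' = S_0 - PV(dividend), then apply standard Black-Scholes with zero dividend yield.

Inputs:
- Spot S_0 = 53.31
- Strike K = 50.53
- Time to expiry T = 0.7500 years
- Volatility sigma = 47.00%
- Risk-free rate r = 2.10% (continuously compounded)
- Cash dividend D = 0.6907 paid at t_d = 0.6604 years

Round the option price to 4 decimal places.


PV(D) = D * exp(-r * t_d) = 0.6907 * 0.98622732 = 0.68118721
S_0' = S_0 - PV(D) = 53.3100 - 0.68118721 = 52.62881279
d1 = (ln(S_0'/K) + (r + sigma^2/2)*T) / (sigma*sqrt(T)) = 0.34219433
d2 = d1 - sigma*sqrt(T) = -0.06483761
exp(-rT) = 0.98437338
N(-d1) = 0.36610233; N(-d2) = 0.52584835
P = K * exp(-rT) * N(-d2) - S_0' * N(-d1) = 50.5300 * 0.98437338 * 0.52584835 - 52.62881279 * 0.36610233 = 6.8884

Answer: Price = 6.8884


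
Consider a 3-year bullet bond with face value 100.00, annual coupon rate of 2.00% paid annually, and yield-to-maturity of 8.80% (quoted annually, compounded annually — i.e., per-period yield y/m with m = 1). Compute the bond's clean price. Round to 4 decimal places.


Coupon per period c = face * coupon_rate / m = 2.000000
Periods per year m = 1; per-period yield y/m = 0.088000
Number of cashflows N = 3
Cashflows (t years, CF_t, discount factor 1/(1+y/m)^(m*t), PV):
  t = 1.0000: CF_t = 2.000000, DF = 0.919118, PV = 1.838235
  t = 2.0000: CF_t = 2.000000, DF = 0.844777, PV = 1.689554
  t = 3.0000: CF_t = 102.000000, DF = 0.776450, PV = 79.197867
Price P = sum_t PV_t = 82.725657

Answer: Price = 82.7257


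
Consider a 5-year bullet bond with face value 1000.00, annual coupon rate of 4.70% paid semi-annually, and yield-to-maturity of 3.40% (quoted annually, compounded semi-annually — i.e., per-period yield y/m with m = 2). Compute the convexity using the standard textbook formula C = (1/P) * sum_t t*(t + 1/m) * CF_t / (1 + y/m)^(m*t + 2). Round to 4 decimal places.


Answer: Convexity = 23.2776

Derivation:
Coupon per period c = face * coupon_rate / m = 23.500000
Periods per year m = 2; per-period yield y/m = 0.017000
Number of cashflows N = 10
Cashflows (t years, CF_t, discount factor 1/(1+y/m)^(m*t), PV):
  t = 0.5000: CF_t = 23.500000, DF = 0.983284, PV = 23.107178
  t = 1.0000: CF_t = 23.500000, DF = 0.966848, PV = 22.720922
  t = 1.5000: CF_t = 23.500000, DF = 0.950686, PV = 22.341123
  t = 2.0000: CF_t = 23.500000, DF = 0.934795, PV = 21.967673
  t = 2.5000: CF_t = 23.500000, DF = 0.919169, PV = 21.600465
  t = 3.0000: CF_t = 23.500000, DF = 0.903804, PV = 21.239395
  t = 3.5000: CF_t = 23.500000, DF = 0.888696, PV = 20.884361
  t = 4.0000: CF_t = 23.500000, DF = 0.873841, PV = 20.535262
  t = 4.5000: CF_t = 23.500000, DF = 0.859234, PV = 20.191998
  t = 5.0000: CF_t = 1023.500000, DF = 0.844871, PV = 864.725603
Price P = sum_t PV_t = 1059.313979
Convexity numerator sum_t t*(t + 1/m) * CF_t / (1+y/m)^(m*t + 2):
  t = 0.5000: term = 11.170562
  t = 1.0000: term = 32.951509
  t = 1.5000: term = 64.801395
  t = 2.0000: term = 106.196976
  t = 2.5000: term = 156.632708
  t = 3.0000: term = 215.620246
  t = 3.5000: term = 282.687966
  t = 4.0000: term = 357.380489
  t = 4.5000: term = 439.258221
  t = 5.0000: term = 22991.595268
Convexity = (1/P) * sum = 24658.295338 / 1059.313979 = 23.277608


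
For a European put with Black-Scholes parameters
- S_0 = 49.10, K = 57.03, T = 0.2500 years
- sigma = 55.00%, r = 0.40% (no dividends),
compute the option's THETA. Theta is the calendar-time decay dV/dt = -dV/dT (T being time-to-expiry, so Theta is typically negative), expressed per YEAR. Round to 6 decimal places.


d1 = -0.4032942195; d2 = -0.6782942195
phi(d1) = 0.3677831992; exp(-qT) = 1.0000000000; exp(-rT) = 0.9990004998
Theta = -S*exp(-qT)*phi(d1)*sigma/(2*sqrt(T)) + r*K*exp(-rT)*N(-d2) - q*S*exp(-qT)*N(-d1)
N(-d1) = 0.6566341032; N(-d2) = 0.7512074185; sqrt(T) = 0.5000000000
Term 1 = -49.1000 * 1.0000000000 * 0.3677831992 * 0.5500 / (2 * 0.5000000000) = -9.9319852944
Term 2 = 0.0040 * 57.0300 * 0.9990004998 * 0.7512074185 = 0.1711941565
Term 3 = 0 (no dividend yield, q = 0)
Theta = -9.9319852944 + (0.1711941565) + (0.0000000000) = -9.760791

Answer: Theta = -9.760791


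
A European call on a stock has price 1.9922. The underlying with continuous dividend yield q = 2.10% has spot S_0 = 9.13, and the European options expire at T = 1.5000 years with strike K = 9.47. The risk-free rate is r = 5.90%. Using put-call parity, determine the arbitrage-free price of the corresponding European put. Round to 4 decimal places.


Answer: Put price = 1.8132

Derivation:
Put-call parity: C - P = S_0 * exp(-qT) - K * exp(-rT).
S_0 * exp(-qT) = 9.1300 * 0.96899096 = 8.84688743
K * exp(-rT) = 9.4700 * 0.91530311 = 8.66792046
P = C - S*exp(-qT) + K*exp(-rT)
P = 1.9922 - 8.84688743 + 8.66792046 = 1.8132


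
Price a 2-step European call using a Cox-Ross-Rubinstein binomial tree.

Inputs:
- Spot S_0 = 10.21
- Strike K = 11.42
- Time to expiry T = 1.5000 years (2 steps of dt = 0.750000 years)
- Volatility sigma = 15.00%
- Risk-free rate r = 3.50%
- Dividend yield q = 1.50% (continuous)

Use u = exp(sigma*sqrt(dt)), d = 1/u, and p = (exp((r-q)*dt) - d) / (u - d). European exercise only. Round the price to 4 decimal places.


Answer: Price = V(0,0) = 0.4768

Derivation:
dt = T/N = 0.750000
u = exp(sigma*sqrt(dt)) = 1.138719; d = 1/u = 0.878180
p = (exp((r-q)*dt) - d) / (u - d) = 0.525577
Discount per step: exp(-r*dt) = 0.974092
Stock lattice S(k, i) with i counting down-moves:
  k=0: S(0,0) = 10.2100
  k=1: S(1,0) = 11.6263; S(1,1) = 8.9662
  k=2: S(2,0) = 13.2391; S(2,1) = 10.2100; S(2,2) = 7.8740
Terminal payoffs V(N, i) = max(S_T - K, 0):
  V(2,0) = 1.819109; V(2,1) = 0.000000; V(2,2) = 0.000000
Backward induction: V(k, i) = exp(-r*dt) * [p * V(k+1, i) + (1-p) * V(k+1, i+1)].
  V(1,0) = exp(-r*dt) * [p*1.819109 + (1-p)*0.000000] = 0.931310
  V(1,1) = exp(-r*dt) * [p*0.000000 + (1-p)*0.000000] = 0.000000
  V(0,0) = exp(-r*dt) * [p*0.931310 + (1-p)*0.000000] = 0.476793


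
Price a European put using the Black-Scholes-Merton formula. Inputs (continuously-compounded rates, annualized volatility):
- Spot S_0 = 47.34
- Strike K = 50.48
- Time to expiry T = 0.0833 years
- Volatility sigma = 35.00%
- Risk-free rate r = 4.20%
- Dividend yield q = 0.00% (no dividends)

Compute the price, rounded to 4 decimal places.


d1 = (ln(S/K) + (r - q + 0.5*sigma^2) * T) / (sigma * sqrt(T)) = -0.55061417
d2 = d1 - sigma * sqrt(T) = -0.65163026
exp(-rT) = 0.99650751; exp(-qT) = 1.00000000
P = K * exp(-rT) * N(-d2) - S_0 * exp(-qT) * N(-d1)
N(-d1) = 0.70905090; N(-d2) = 0.74268014
P = 50.4800 * 0.99650751 * 0.74268014 - 47.3400 * 1.00000000 * 0.70905090 = 3.7931

Answer: Price = 3.7931


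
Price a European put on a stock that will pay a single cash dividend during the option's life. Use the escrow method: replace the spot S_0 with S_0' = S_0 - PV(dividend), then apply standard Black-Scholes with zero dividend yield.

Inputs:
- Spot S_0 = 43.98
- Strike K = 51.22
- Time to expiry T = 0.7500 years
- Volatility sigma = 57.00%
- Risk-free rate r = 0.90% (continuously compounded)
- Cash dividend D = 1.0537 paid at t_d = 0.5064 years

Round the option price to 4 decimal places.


Answer: Price = 13.6392

Derivation:
PV(D) = D * exp(-r * t_d) = 1.0537 * 0.99545277 = 1.04890858
S_0' = S_0 - PV(D) = 43.9800 - 1.04890858 = 42.93109142
d1 = (ln(S_0'/K) + (r + sigma^2/2)*T) / (sigma*sqrt(T)) = -0.09712911
d2 = d1 - sigma*sqrt(T) = -0.59076359
exp(-rT) = 0.99327273
N(-d1) = 0.53868807; N(-d2) = 0.72266058
P = K * exp(-rT) * N(-d2) - S_0' * N(-d1) = 51.2200 * 0.99327273 * 0.72266058 - 42.93109142 * 0.53868807 = 13.6392


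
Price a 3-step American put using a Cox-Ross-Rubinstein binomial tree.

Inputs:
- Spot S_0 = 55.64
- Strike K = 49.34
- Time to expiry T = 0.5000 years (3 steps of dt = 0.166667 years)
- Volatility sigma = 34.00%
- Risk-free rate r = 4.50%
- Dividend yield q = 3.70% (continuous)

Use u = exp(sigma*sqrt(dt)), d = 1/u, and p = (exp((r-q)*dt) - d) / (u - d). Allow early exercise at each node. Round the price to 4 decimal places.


dt = T/N = 0.166667
u = exp(sigma*sqrt(dt)) = 1.148899; d = 1/u = 0.870398
p = (exp((r-q)*dt) - d) / (u - d) = 0.470145
Discount per step: exp(-r*dt) = 0.992528
Stock lattice S(k, i) with i counting down-moves:
  k=0: S(0,0) = 55.6400
  k=1: S(1,0) = 63.9248; S(1,1) = 48.4290
  k=2: S(2,0) = 73.4431; S(2,1) = 55.6400; S(2,2) = 42.1525
  k=3: S(3,0) = 84.3788; S(3,1) = 63.9248; S(3,2) = 48.4290; S(3,3) = 36.6894
Terminal payoffs V(N, i) = max(K - S_T, 0):
  V(3,0) = 0.000000; V(3,1) = 0.000000; V(3,2) = 0.911042; V(3,3) = 12.650555
Backward induction: V(k, i) = exp(-r*dt) * [p * V(k+1, i) + (1-p) * V(k+1, i+1)]; then take max(V_cont, immediate exercise) for American.
  V(2,0) = exp(-r*dt) * [p*0.000000 + (1-p)*0.000000] = 0.000000; exercise = 0.000000; V(2,0) = max -> 0.000000
  V(2,1) = exp(-r*dt) * [p*0.000000 + (1-p)*0.911042] = 0.479113; exercise = 0.000000; V(2,1) = max -> 0.479113
  V(2,2) = exp(-r*dt) * [p*0.911042 + (1-p)*12.650555] = 7.077994; exercise = 7.187520; V(2,2) = max -> 7.187520
  V(1,0) = exp(-r*dt) * [p*0.000000 + (1-p)*0.479113] = 0.251963; exercise = 0.000000; V(1,0) = max -> 0.251963
  V(1,1) = exp(-r*dt) * [p*0.479113 + (1-p)*7.187520] = 4.003455; exercise = 0.911042; V(1,1) = max -> 4.003455
  V(0,0) = exp(-r*dt) * [p*0.251963 + (1-p)*4.003455] = 2.222974; exercise = 0.000000; V(0,0) = max -> 2.222974

Answer: Price = V(0,0) = 2.2230


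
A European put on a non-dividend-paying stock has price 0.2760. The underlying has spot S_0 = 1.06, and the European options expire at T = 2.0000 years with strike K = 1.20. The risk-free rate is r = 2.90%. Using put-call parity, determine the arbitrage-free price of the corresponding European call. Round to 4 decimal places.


Put-call parity: C - P = S_0 * exp(-qT) - K * exp(-rT).
S_0 * exp(-qT) = 1.0600 * 1.00000000 = 1.06000000
K * exp(-rT) = 1.2000 * 0.94364995 = 1.13237994
C = P + S*exp(-qT) - K*exp(-rT)
C = 0.2760 + 1.06000000 - 1.13237994 = 0.2036

Answer: Call price = 0.2036


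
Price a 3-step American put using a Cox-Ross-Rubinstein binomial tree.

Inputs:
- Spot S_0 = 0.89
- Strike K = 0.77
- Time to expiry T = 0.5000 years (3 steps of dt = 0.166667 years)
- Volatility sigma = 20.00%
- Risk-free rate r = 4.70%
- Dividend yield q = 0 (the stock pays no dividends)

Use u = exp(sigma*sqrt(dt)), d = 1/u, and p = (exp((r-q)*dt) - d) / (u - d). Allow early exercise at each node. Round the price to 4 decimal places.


Answer: Price = V(0,0) = 0.0075

Derivation:
dt = T/N = 0.166667
u = exp(sigma*sqrt(dt)) = 1.085076; d = 1/u = 0.921595
p = (exp((r-q)*dt) - d) / (u - d) = 0.527703
Discount per step: exp(-r*dt) = 0.992197
Stock lattice S(k, i) with i counting down-moves:
  k=0: S(0,0) = 0.8900
  k=1: S(1,0) = 0.9657; S(1,1) = 0.8202
  k=2: S(2,0) = 1.0479; S(2,1) = 0.8900; S(2,2) = 0.7559
  k=3: S(3,0) = 1.1370; S(3,1) = 0.9657; S(3,2) = 0.8202; S(3,3) = 0.6966
Terminal payoffs V(N, i) = max(K - S_T, 0):
  V(3,0) = 0.000000; V(3,1) = 0.000000; V(3,2) = 0.000000; V(3,3) = 0.073357
Backward induction: V(k, i) = exp(-r*dt) * [p * V(k+1, i) + (1-p) * V(k+1, i+1)]; then take max(V_cont, immediate exercise) for American.
  V(2,0) = exp(-r*dt) * [p*0.000000 + (1-p)*0.000000] = 0.000000; exercise = 0.000000; V(2,0) = max -> 0.000000
  V(2,1) = exp(-r*dt) * [p*0.000000 + (1-p)*0.000000] = 0.000000; exercise = 0.000000; V(2,1) = max -> 0.000000
  V(2,2) = exp(-r*dt) * [p*0.000000 + (1-p)*0.073357] = 0.034376; exercise = 0.014090; V(2,2) = max -> 0.034376
  V(1,0) = exp(-r*dt) * [p*0.000000 + (1-p)*0.000000] = 0.000000; exercise = 0.000000; V(1,0) = max -> 0.000000
  V(1,1) = exp(-r*dt) * [p*0.000000 + (1-p)*0.034376] = 0.016109; exercise = 0.000000; V(1,1) = max -> 0.016109
  V(0,0) = exp(-r*dt) * [p*0.000000 + (1-p)*0.016109] = 0.007549; exercise = 0.000000; V(0,0) = max -> 0.007549


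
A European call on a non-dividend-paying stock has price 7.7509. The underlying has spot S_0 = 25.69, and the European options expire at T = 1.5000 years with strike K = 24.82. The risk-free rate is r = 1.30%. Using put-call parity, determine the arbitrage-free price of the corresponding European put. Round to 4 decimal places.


Put-call parity: C - P = S_0 * exp(-qT) - K * exp(-rT).
S_0 * exp(-qT) = 25.6900 * 1.00000000 = 25.69000000
K * exp(-rT) = 24.8200 * 0.98068890 = 24.34069838
P = C - S*exp(-qT) + K*exp(-rT)
P = 7.7509 - 25.69000000 + 24.34069838 = 6.4016

Answer: Put price = 6.4016


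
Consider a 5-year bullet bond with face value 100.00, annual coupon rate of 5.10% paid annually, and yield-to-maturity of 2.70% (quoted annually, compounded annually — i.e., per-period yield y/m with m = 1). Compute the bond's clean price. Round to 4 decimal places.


Answer: Price = 111.0861

Derivation:
Coupon per period c = face * coupon_rate / m = 5.100000
Periods per year m = 1; per-period yield y/m = 0.027000
Number of cashflows N = 5
Cashflows (t years, CF_t, discount factor 1/(1+y/m)^(m*t), PV):
  t = 1.0000: CF_t = 5.100000, DF = 0.973710, PV = 4.965920
  t = 2.0000: CF_t = 5.100000, DF = 0.948111, PV = 4.835365
  t = 3.0000: CF_t = 5.100000, DF = 0.923185, PV = 4.708243
  t = 4.0000: CF_t = 5.100000, DF = 0.898914, PV = 4.584462
  t = 5.0000: CF_t = 105.100000, DF = 0.875282, PV = 91.992093
Price P = sum_t PV_t = 111.086083


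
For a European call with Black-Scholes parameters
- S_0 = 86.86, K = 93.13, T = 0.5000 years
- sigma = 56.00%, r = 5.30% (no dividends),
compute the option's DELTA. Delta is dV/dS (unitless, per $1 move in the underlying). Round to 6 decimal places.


Answer: Delta = 0.535418

Derivation:
d1 = 0.0888966073; d2 = -0.3070831901
phi(d1) = 0.3973690486; exp(-qT) = 1.0000000000; exp(-rT) = 0.9738480438
N(d1) = 0.5354179601
Delta = exp(-qT) * N(d1) = 1.0000000000 * 0.5354179601 = 0.535418


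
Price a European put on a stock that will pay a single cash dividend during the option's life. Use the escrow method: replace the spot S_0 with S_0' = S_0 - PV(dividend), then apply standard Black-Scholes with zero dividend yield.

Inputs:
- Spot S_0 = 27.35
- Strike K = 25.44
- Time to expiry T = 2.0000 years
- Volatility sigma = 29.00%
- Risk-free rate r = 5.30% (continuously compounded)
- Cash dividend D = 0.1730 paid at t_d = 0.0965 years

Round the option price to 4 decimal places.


PV(D) = D * exp(-r * t_d) = 0.1730 * 0.99489856 = 0.17211745
S_0' = S_0 - PV(D) = 27.3500 - 0.17211745 = 27.17788255
d1 = (ln(S_0'/K) + (r + sigma^2/2)*T) / (sigma*sqrt(T)) = 0.62464536
d2 = d1 - sigma*sqrt(T) = 0.21452343
exp(-rT) = 0.89942465
N(-d1) = 0.26610192; N(-d2) = 0.41506945
P = K * exp(-rT) * N(-d2) - S_0' * N(-d1) = 25.4400 * 0.89942465 * 0.41506945 - 27.17788255 * 0.26610192 = 2.2653

Answer: Price = 2.2653


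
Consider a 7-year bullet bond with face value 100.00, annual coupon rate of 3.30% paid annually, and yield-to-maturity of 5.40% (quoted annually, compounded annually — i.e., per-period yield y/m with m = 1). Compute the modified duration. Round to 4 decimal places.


Coupon per period c = face * coupon_rate / m = 3.300000
Periods per year m = 1; per-period yield y/m = 0.054000
Number of cashflows N = 7
Cashflows (t years, CF_t, discount factor 1/(1+y/m)^(m*t), PV):
  t = 1.0000: CF_t = 3.300000, DF = 0.948767, PV = 3.130930
  t = 2.0000: CF_t = 3.300000, DF = 0.900158, PV = 2.970522
  t = 3.0000: CF_t = 3.300000, DF = 0.854040, PV = 2.818332
  t = 4.0000: CF_t = 3.300000, DF = 0.810285, PV = 2.673939
  t = 5.0000: CF_t = 3.300000, DF = 0.768771, PV = 2.536944
  t = 6.0000: CF_t = 3.300000, DF = 0.729384, PV = 2.406968
  t = 7.0000: CF_t = 103.300000, DF = 0.692015, PV = 71.485185
Price P = sum_t PV_t = 88.022819
First compute Macaulay numerator sum_t t * PV_t:
  t * PV_t at t = 1.0000: 3.130930
  t * PV_t at t = 2.0000: 5.941043
  t * PV_t at t = 3.0000: 8.454995
  t * PV_t at t = 4.0000: 10.695756
  t * PV_t at t = 5.0000: 12.684720
  t * PV_t at t = 6.0000: 14.441807
  t * PV_t at t = 7.0000: 500.396295
Macaulay duration D = 555.745546 / 88.022819 = 6.313653
Modified duration = D / (1 + y/m) = 6.313653 / (1 + 0.054000) = 5.990183

Answer: Modified duration = 5.9902


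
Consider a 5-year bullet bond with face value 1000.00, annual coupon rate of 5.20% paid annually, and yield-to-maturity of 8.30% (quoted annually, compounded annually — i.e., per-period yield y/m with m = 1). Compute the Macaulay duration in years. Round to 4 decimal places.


Answer: Macaulay duration = 4.4930 years

Derivation:
Coupon per period c = face * coupon_rate / m = 52.000000
Periods per year m = 1; per-period yield y/m = 0.083000
Number of cashflows N = 5
Cashflows (t years, CF_t, discount factor 1/(1+y/m)^(m*t), PV):
  t = 1.0000: CF_t = 52.000000, DF = 0.923361, PV = 48.014774
  t = 2.0000: CF_t = 52.000000, DF = 0.852596, PV = 44.334971
  t = 3.0000: CF_t = 52.000000, DF = 0.787254, PV = 40.937185
  t = 4.0000: CF_t = 52.000000, DF = 0.726919, PV = 37.799801
  t = 5.0000: CF_t = 1052.000000, DF = 0.671209, PV = 706.111780
Price P = sum_t PV_t = 877.198511
Macaulay numerator sum_t t * PV_t:
  t * PV_t at t = 1.0000: 48.014774
  t * PV_t at t = 2.0000: 88.669942
  t * PV_t at t = 3.0000: 122.811554
  t * PV_t at t = 4.0000: 151.199205
  t * PV_t at t = 5.0000: 3530.558899
Macaulay duration D = (sum_t t * PV_t) / P = 3941.254375 / 877.198511 = 4.493002


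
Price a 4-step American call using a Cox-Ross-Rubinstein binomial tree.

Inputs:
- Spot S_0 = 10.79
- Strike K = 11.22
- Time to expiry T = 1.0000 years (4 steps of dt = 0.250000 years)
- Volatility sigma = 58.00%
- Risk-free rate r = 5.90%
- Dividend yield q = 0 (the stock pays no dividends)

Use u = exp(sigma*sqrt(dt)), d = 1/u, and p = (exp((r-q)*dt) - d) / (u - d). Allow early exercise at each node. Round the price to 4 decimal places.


dt = T/N = 0.250000
u = exp(sigma*sqrt(dt)) = 1.336427; d = 1/u = 0.748264
p = (exp((r-q)*dt) - d) / (u - d) = 0.453268
Discount per step: exp(-r*dt) = 0.985358
Stock lattice S(k, i) with i counting down-moves:
  k=0: S(0,0) = 10.7900
  k=1: S(1,0) = 14.4201; S(1,1) = 8.0738
  k=2: S(2,0) = 19.2714; S(2,1) = 10.7900; S(2,2) = 6.0413
  k=3: S(3,0) = 25.7548; S(3,1) = 14.4201; S(3,2) = 8.0738; S(3,3) = 4.5205
  k=4: S(4,0) = 34.4194; S(4,1) = 19.2714; S(4,2) = 10.7900; S(4,3) = 6.0413; S(4,4) = 3.3825
Terminal payoffs V(N, i) = max(S_T - K, 0):
  V(4,0) = 23.199380; V(4,1) = 8.051355; V(4,2) = 0.000000; V(4,3) = 0.000000; V(4,4) = 0.000000
Backward induction: V(k, i) = exp(-r*dt) * [p * V(k+1, i) + (1-p) * V(k+1, i+1)]; then take max(V_cont, immediate exercise) for American.
  V(3,0) = exp(-r*dt) * [p*23.199380 + (1-p)*8.051355] = 14.699049; exercise = 14.534768; V(3,0) = max -> 14.699049
  V(3,1) = exp(-r*dt) * [p*8.051355 + (1-p)*0.000000] = 3.595986; exercise = 3.200053; V(3,1) = max -> 3.595986
  V(3,2) = exp(-r*dt) * [p*0.000000 + (1-p)*0.000000] = 0.000000; exercise = 0.000000; V(3,2) = max -> 0.000000
  V(3,3) = exp(-r*dt) * [p*0.000000 + (1-p)*0.000000] = 0.000000; exercise = 0.000000; V(3,3) = max -> 0.000000
  V(2,0) = exp(-r*dt) * [p*14.699049 + (1-p)*3.595986] = 8.502308; exercise = 8.051355; V(2,0) = max -> 8.502308
  V(2,1) = exp(-r*dt) * [p*3.595986 + (1-p)*0.000000] = 1.606079; exercise = 0.000000; V(2,1) = max -> 1.606079
  V(2,2) = exp(-r*dt) * [p*0.000000 + (1-p)*0.000000] = 0.000000; exercise = 0.000000; V(2,2) = max -> 0.000000
  V(1,0) = exp(-r*dt) * [p*8.502308 + (1-p)*1.606079] = 4.662634; exercise = 3.200053; V(1,0) = max -> 4.662634
  V(1,1) = exp(-r*dt) * [p*1.606079 + (1-p)*0.000000] = 0.717325; exercise = 0.000000; V(1,1) = max -> 0.717325
  V(0,0) = exp(-r*dt) * [p*4.662634 + (1-p)*0.717325] = 2.468920; exercise = 0.000000; V(0,0) = max -> 2.468920

Answer: Price = V(0,0) = 2.4689
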